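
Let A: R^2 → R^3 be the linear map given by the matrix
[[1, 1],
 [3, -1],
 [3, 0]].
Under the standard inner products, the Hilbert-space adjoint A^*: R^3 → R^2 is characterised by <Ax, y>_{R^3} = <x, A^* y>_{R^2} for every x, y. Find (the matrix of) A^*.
A^* = A^T =
[[1, 3, 3],
 [1, -1, 0]]

For real matrices with standard dot products, the defining identity <Ax, y> = <x, A^* y> gives (Ax)^T y = x^T (A^*) y, i.e. x^T A^T y = x^T (A^*) y. Since this holds for all x, y, we must have A^* = A^T. Therefore
A^* =
[[1, 3, 3],
 [1, -1, 0]].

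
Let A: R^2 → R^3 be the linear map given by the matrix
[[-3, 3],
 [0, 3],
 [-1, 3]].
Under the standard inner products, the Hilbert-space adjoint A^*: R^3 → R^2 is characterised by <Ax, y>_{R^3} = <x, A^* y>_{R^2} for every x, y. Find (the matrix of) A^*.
A^* = A^T =
[[-3, 0, -1],
 [3, 3, 3]]

For real matrices with standard dot products, the defining identity <Ax, y> = <x, A^* y> gives (Ax)^T y = x^T (A^*) y, i.e. x^T A^T y = x^T (A^*) y. Since this holds for all x, y, we must have A^* = A^T. Therefore
A^* =
[[-3, 0, -1],
 [3, 3, 3]].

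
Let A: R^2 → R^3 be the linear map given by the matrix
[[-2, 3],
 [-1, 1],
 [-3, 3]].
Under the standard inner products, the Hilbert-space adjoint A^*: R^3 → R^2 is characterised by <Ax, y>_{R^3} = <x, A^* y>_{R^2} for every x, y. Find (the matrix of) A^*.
A^* = A^T =
[[-2, -1, -3],
 [3, 1, 3]]

For real matrices with standard dot products, the defining identity <Ax, y> = <x, A^* y> gives (Ax)^T y = x^T (A^*) y, i.e. x^T A^T y = x^T (A^*) y. Since this holds for all x, y, we must have A^* = A^T. Therefore
A^* =
[[-2, -1, -3],
 [3, 1, 3]].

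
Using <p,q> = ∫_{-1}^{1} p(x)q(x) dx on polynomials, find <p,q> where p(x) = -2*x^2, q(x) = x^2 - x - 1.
<p,q> = 8/15

Expand the product: p(x)·q(x) = -2*x^4 + 2*x^3 + 2*x^2.
∫_{-1}^{1} of each monomial x^k gives [2/(k+1) if k even, 0 if k odd]. Integrating term-by-term (or equivalently evaluating the antiderivative F(x) = -2*x^5/5 + x^4/2 + 2*x^3/3 at the endpoints):
  F(1) − F(−1) = 23/30 − (7/30) = 8/15.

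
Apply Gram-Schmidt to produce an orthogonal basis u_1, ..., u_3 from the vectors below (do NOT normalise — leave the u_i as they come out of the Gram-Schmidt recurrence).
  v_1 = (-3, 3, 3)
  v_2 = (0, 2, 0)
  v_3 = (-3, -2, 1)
Orthogonal basis:
  u_1 = (-3, 3, 3)
  u_2 = (2/3, 4/3, -2/3)
  u_3 = (-1, 0, -1)

Apply the Gram-Schmidt recurrence
  u_1 = v_1
  u_i = v_i − Σ_{j<i} ((v_i · u_j) / (u_j · u_j)) · u_j.

Step by step this gives:
  u_1 = (-3, 3, 3)
  u_2 = (2/3, 4/3, -2/3)
  u_3 = (-1, 0, -1)

Orthogonality check:
  u_2 · u_1 = 0 (should be 0)
  u_3 · u_1 = 0 (should be 0)
  u_3 · u_2 = 0 (should be 0)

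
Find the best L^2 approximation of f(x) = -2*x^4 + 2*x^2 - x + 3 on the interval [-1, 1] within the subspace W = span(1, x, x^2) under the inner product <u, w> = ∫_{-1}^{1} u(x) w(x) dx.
g(x) = 2*x^2/7 - x + 111/35

The best approximation g ∈ W is the orthogonal projection of f onto W. Writing g = a_0 + a_1 x + a_2 x^2, the coefficients solve the normal equations G · a = b where
  G_{ij} = <φ_i, φ_j> and b_i = <f, φ_i>, with φ_0 = 1, φ_1 = x, φ_2 = x^2.
G =
  [2, 0, 2/3]
  [0, 2/3, 0]
  [2/3, 0, 2/5],
b = (98/15, -2/3, 78/35).
Solving gives a_0 = 111/35, a_1 = -1, a_2 = 2/7, so
  g(x) = 2*x^2/7 - x + 111/35.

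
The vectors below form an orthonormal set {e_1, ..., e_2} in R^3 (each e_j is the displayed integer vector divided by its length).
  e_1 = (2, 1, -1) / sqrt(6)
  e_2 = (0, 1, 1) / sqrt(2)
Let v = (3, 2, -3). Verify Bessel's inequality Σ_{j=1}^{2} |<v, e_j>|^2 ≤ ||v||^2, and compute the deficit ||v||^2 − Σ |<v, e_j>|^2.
Σ |<v, e_j>|^2 = 62/3; ||v||^2 = 22; deficit = 4/3

Write each e_j = u_j / sqrt(<u_j, u_j>) where u_j is the displayed integer vector. Then <v, e_j> = <v, u_j> / sqrt(<u_j, u_j>), so |<v, e_j>|^2 = <v, u_j>^2 / <u_j, u_j>.
Coefficients: <v, e_1> = 11/sqrt(6), <v, e_2> = -1/sqrt(2).
Square and sum: Σ |<v, e_j>|^2 = 62/3.
Compute ||v||^2 = v·v = 22.
Deficit = 22 − 62/3 = 4/3 ≥ 0, confirming Bessel's inequality. (The deficit equals ||v − Σ <v,e_j> e_j||^2, the squared distance from v to span{e_j}.)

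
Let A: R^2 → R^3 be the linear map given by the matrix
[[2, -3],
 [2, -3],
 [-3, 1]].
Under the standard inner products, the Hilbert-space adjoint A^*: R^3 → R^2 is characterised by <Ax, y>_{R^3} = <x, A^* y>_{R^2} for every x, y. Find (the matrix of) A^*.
A^* = A^T =
[[2, 2, -3],
 [-3, -3, 1]]

For real matrices with standard dot products, the defining identity <Ax, y> = <x, A^* y> gives (Ax)^T y = x^T (A^*) y, i.e. x^T A^T y = x^T (A^*) y. Since this holds for all x, y, we must have A^* = A^T. Therefore
A^* =
[[2, 2, -3],
 [-3, -3, 1]].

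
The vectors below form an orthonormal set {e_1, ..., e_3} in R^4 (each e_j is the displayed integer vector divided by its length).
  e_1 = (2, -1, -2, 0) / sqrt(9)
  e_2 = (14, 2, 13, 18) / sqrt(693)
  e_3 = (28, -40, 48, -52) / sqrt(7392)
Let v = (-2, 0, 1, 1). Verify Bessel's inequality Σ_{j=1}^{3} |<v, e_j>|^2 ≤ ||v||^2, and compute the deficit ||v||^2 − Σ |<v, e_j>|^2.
Σ |<v, e_j>|^2 = 9/2; ||v||^2 = 6; deficit = 3/2

Write each e_j = u_j / sqrt(<u_j, u_j>) where u_j is the displayed integer vector. Then <v, e_j> = <v, u_j> / sqrt(<u_j, u_j>), so |<v, e_j>|^2 = <v, u_j>^2 / <u_j, u_j>.
Coefficients: <v, e_1> = -6/sqrt(9), <v, e_2> = 3/sqrt(693), <v, e_3> = -60/sqrt(7392).
Square and sum: Σ |<v, e_j>|^2 = 9/2.
Compute ||v||^2 = v·v = 6.
Deficit = 6 − 9/2 = 3/2 ≥ 0, confirming Bessel's inequality. (The deficit equals ||v − Σ <v,e_j> e_j||^2, the squared distance from v to span{e_j}.)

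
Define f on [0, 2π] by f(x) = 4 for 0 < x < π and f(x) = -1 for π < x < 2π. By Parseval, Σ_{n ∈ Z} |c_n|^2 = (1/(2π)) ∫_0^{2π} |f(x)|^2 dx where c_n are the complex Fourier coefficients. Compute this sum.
Σ |c_n|^2 = 17/2

Parseval equates the L^2 energy of f (normalised by 1/(2π)) with the ℓ^2 sum of its Fourier coefficients: (1/(2π)) ∫_0^{2π} |f|^2 = Σ |c_n|^2.
Compute the left side: (1/(2π)) [∫_0^π 4^2 dx + ∫_π^{2π} (-1)^2 dx] = (1/(2π)) · (16π + 1π) = (16 + 1)/2 = 17/2.
So Σ_{n ∈ Z} |c_n|^2 = 17/2.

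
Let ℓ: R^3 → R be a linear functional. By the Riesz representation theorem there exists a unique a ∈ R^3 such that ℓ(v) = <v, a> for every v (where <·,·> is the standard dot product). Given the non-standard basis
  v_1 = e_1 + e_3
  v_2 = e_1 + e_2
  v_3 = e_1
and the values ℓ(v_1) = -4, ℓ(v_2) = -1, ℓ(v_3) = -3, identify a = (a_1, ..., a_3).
a = (-3, 2, -1)

Write a = (a_1, ..., a_3) in the standard basis. For each basis vector v_i, ℓ(v_i) = <v_i, a> is a linear equation in the a_j's. Collect the n equations into a matrix system V a = ℓ, where row i of V is v_i (expressed in the standard basis). Since V is invertible (lower-triangular with 1s on the diagonal, up to permutation), solve by back-substitution:
  V =
[[1, 0, 1],
 [1, 1, 0],
 [1, 0, 0]]
  V a = (-4, -1, -3)
Solving gives a = (-3, 2, -1).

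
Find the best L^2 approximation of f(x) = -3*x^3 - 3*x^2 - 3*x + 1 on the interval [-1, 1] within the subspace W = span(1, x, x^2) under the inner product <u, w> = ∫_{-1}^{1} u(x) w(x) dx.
g(x) = -3*x^2 - 24*x/5 + 1

The best approximation g ∈ W is the orthogonal projection of f onto W. Writing g = a_0 + a_1 x + a_2 x^2, the coefficients solve the normal equations G · a = b where
  G_{ij} = <φ_i, φ_j> and b_i = <f, φ_i>, with φ_0 = 1, φ_1 = x, φ_2 = x^2.
G =
  [2, 0, 2/3]
  [0, 2/3, 0]
  [2/3, 0, 2/5],
b = (0, -16/5, -8/15).
Solving gives a_0 = 1, a_1 = -24/5, a_2 = -3, so
  g(x) = -3*x^2 - 24*x/5 + 1.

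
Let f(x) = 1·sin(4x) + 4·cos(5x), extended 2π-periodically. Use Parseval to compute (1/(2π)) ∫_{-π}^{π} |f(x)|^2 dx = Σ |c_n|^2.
Σ |c_n|^2 = 17/2

Expand |f|^2 and use orthogonality of {sin(nx), cos(mx)} on [-π, π]:
  ∫_{-π}^{π} sin(nx)^2 dx = π, ∫ cos(mx)^2 dx = π, and cross terms integrate to 0.
So ∫_{-π}^{π} f(x)^2 dx = 1^2 · π + 4^2 · π = (1 + 16)π.
Divide by 2π: (1 + 16)/2 = 17/2.
By Parseval, this equals Σ |c_n|^2.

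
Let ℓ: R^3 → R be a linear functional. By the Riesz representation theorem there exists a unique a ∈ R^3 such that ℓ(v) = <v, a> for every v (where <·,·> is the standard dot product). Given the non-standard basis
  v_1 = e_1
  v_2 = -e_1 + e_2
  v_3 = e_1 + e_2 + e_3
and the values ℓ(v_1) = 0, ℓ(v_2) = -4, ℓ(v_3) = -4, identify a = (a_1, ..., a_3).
a = (0, -4, 0)

Write a = (a_1, ..., a_3) in the standard basis. For each basis vector v_i, ℓ(v_i) = <v_i, a> is a linear equation in the a_j's. Collect the n equations into a matrix system V a = ℓ, where row i of V is v_i (expressed in the standard basis). Since V is invertible (lower-triangular with 1s on the diagonal, up to permutation), solve by back-substitution:
  V =
[[1, 0, 0],
 [-1, 1, 0],
 [1, 1, 1]]
  V a = (0, -4, -4)
Solving gives a = (0, -4, 0).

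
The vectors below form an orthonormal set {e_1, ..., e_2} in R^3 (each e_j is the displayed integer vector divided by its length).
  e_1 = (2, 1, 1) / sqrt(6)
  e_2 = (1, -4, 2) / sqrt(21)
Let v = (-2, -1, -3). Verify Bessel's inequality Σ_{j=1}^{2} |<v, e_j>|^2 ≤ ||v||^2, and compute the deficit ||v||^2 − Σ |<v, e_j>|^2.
Σ |<v, e_j>|^2 = 80/7; ||v||^2 = 14; deficit = 18/7

Write each e_j = u_j / sqrt(<u_j, u_j>) where u_j is the displayed integer vector. Then <v, e_j> = <v, u_j> / sqrt(<u_j, u_j>), so |<v, e_j>|^2 = <v, u_j>^2 / <u_j, u_j>.
Coefficients: <v, e_1> = -8/sqrt(6), <v, e_2> = -4/sqrt(21).
Square and sum: Σ |<v, e_j>|^2 = 80/7.
Compute ||v||^2 = v·v = 14.
Deficit = 14 − 80/7 = 18/7 ≥ 0, confirming Bessel's inequality. (The deficit equals ||v − Σ <v,e_j> e_j||^2, the squared distance from v to span{e_j}.)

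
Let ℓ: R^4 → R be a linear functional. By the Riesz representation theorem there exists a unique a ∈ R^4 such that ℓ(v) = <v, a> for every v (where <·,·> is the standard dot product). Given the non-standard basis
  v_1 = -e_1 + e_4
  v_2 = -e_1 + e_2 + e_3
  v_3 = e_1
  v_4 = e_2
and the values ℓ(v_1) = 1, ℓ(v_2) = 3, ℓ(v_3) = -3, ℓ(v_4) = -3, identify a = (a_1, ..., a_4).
a = (-3, -3, 3, -2)

Write a = (a_1, ..., a_4) in the standard basis. For each basis vector v_i, ℓ(v_i) = <v_i, a> is a linear equation in the a_j's. Collect the n equations into a matrix system V a = ℓ, where row i of V is v_i (expressed in the standard basis). Since V is invertible (lower-triangular with 1s on the diagonal, up to permutation), solve by back-substitution:
  V =
[[-1, 0, 0, 1],
 [-1, 1, 1, 0],
 [1, 0, 0, 0],
 [0, 1, 0, 0]]
  V a = (1, 3, -3, -3)
Solving gives a = (-3, -3, 3, -2).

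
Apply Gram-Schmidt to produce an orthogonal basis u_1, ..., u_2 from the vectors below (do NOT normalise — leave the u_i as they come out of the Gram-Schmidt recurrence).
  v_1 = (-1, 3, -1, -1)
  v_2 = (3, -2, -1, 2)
Orthogonal basis:
  u_1 = (-1, 3, -1, -1)
  u_2 = (13/6, 1/2, -11/6, 7/6)

Apply the Gram-Schmidt recurrence
  u_1 = v_1
  u_i = v_i − Σ_{j<i} ((v_i · u_j) / (u_j · u_j)) · u_j.

Step by step this gives:
  u_1 = (-1, 3, -1, -1)
  u_2 = (13/6, 1/2, -11/6, 7/6)

Orthogonality check:
  u_2 · u_1 = 0 (should be 0)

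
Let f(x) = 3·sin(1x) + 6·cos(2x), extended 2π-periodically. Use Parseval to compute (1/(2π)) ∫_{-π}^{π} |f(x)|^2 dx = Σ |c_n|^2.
Σ |c_n|^2 = 45/2

Expand |f|^2 and use orthogonality of {sin(nx), cos(mx)} on [-π, π]:
  ∫_{-π}^{π} sin(nx)^2 dx = π, ∫ cos(mx)^2 dx = π, and cross terms integrate to 0.
So ∫_{-π}^{π} f(x)^2 dx = 3^2 · π + 6^2 · π = (9 + 36)π.
Divide by 2π: (9 + 36)/2 = 45/2.
By Parseval, this equals Σ |c_n|^2.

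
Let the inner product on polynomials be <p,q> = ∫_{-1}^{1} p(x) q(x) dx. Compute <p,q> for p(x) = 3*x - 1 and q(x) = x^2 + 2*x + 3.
<p,q> = -8/3

Expand the product: p(x)·q(x) = 3*x^3 + 5*x^2 + 7*x - 3.
∫_{-1}^{1} of each monomial x^k gives [2/(k+1) if k even, 0 if k odd]. Integrating term-by-term (or equivalently evaluating the antiderivative F(x) = 3*x^4/4 + 5*x^3/3 + 7*x^2/2 - 3*x at the endpoints):
  F(1) − F(−1) = 35/12 − (67/12) = -8/3.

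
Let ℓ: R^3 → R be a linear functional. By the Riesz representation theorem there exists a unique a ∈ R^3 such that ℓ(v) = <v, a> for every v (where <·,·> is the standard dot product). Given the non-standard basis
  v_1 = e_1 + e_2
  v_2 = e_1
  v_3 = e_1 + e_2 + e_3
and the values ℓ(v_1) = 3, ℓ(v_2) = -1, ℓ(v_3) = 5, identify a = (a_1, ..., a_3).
a = (-1, 4, 2)

Write a = (a_1, ..., a_3) in the standard basis. For each basis vector v_i, ℓ(v_i) = <v_i, a> is a linear equation in the a_j's. Collect the n equations into a matrix system V a = ℓ, where row i of V is v_i (expressed in the standard basis). Since V is invertible (lower-triangular with 1s on the diagonal, up to permutation), solve by back-substitution:
  V =
[[1, 1, 0],
 [1, 0, 0],
 [1, 1, 1]]
  V a = (3, -1, 5)
Solving gives a = (-1, 4, 2).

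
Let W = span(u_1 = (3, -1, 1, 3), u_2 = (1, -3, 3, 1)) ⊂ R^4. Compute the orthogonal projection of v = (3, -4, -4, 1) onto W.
proj_W(v) = (2, 0, 0, 2)

Set up U = [u_1 | ... | u_2] ∈ R^(4×2). The projector onto W = col(U) is P = U (U^T U)^(-1) U^T.
Compute U^T U =
  [20, 12]
  [12, 20],
and U^T v = (12, 4).
Solve U^T U · c = U^T v for the coefficients: c = (3/4, -1/4). The projection is proj_W(v) = U c.
Check: (v - proj_W(v)) · u_1 = 0  (should be 0).
Check: (v - proj_W(v)) · u_2 = 0  (should be 0).
Result: proj_W(v) = (2, 0, 0, 2).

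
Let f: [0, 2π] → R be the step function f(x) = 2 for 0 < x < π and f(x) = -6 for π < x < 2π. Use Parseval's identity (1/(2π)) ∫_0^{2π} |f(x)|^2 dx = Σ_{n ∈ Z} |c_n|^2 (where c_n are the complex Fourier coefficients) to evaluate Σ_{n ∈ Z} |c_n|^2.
Σ |c_n|^2 = 20

Parseval equates the L^2 energy of f (normalised by 1/(2π)) with the ℓ^2 sum of its Fourier coefficients: (1/(2π)) ∫_0^{2π} |f|^2 = Σ |c_n|^2.
Compute the left side: (1/(2π)) [∫_0^π 2^2 dx + ∫_π^{2π} (-6)^2 dx] = (1/(2π)) · (4π + 36π) = (4 + 36)/2 = 20.
So Σ_{n ∈ Z} |c_n|^2 = 20.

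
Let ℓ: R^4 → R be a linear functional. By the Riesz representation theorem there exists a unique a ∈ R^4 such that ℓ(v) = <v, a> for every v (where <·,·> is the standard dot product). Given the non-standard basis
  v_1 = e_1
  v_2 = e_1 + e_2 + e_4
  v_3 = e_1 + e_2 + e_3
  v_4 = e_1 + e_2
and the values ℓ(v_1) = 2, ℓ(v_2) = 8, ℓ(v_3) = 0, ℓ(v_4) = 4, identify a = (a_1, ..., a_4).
a = (2, 2, -4, 4)

Write a = (a_1, ..., a_4) in the standard basis. For each basis vector v_i, ℓ(v_i) = <v_i, a> is a linear equation in the a_j's. Collect the n equations into a matrix system V a = ℓ, where row i of V is v_i (expressed in the standard basis). Since V is invertible (lower-triangular with 1s on the diagonal, up to permutation), solve by back-substitution:
  V =
[[1, 0, 0, 0],
 [1, 1, 0, 1],
 [1, 1, 1, 0],
 [1, 1, 0, 0]]
  V a = (2, 8, 0, 4)
Solving gives a = (2, 2, -4, 4).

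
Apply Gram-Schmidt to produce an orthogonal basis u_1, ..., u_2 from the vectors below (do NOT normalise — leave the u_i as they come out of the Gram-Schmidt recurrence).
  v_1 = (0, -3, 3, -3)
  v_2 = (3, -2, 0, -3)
Orthogonal basis:
  u_1 = (0, -3, 3, -3)
  u_2 = (3, -1/3, -5/3, -4/3)

Apply the Gram-Schmidt recurrence
  u_1 = v_1
  u_i = v_i − Σ_{j<i} ((v_i · u_j) / (u_j · u_j)) · u_j.

Step by step this gives:
  u_1 = (0, -3, 3, -3)
  u_2 = (3, -1/3, -5/3, -4/3)

Orthogonality check:
  u_2 · u_1 = 0 (should be 0)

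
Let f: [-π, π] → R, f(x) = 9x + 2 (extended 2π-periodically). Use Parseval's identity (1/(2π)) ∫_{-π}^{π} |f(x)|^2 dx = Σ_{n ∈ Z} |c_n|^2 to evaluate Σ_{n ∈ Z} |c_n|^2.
Σ |c_n|^2 = 27π^2 + 4

Expand and integrate term by term over [-π, π]:
  ∫ (9x)^2 dx = 81·(2π^3/3); ∫ 2·9·(2)·x dx = 0 (odd integrand); ∫ 2^2 dx = 4·2π.
So (1/(2π)) ∫_{-π}^{π} (9x + 2)^2 dx = 81π^2/3 + 4 = 27π^2 + 4.
Parseval ⇒ Σ |c_n|^2 = 27π^2 + 4.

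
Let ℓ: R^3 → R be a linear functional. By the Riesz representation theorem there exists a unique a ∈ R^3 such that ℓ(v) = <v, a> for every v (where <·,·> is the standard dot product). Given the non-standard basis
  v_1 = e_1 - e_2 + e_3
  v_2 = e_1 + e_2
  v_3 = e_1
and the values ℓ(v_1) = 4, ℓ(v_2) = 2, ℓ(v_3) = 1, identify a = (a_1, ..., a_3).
a = (1, 1, 4)

Write a = (a_1, ..., a_3) in the standard basis. For each basis vector v_i, ℓ(v_i) = <v_i, a> is a linear equation in the a_j's. Collect the n equations into a matrix system V a = ℓ, where row i of V is v_i (expressed in the standard basis). Since V is invertible (lower-triangular with 1s on the diagonal, up to permutation), solve by back-substitution:
  V =
[[1, -1, 1],
 [1, 1, 0],
 [1, 0, 0]]
  V a = (4, 2, 1)
Solving gives a = (1, 1, 4).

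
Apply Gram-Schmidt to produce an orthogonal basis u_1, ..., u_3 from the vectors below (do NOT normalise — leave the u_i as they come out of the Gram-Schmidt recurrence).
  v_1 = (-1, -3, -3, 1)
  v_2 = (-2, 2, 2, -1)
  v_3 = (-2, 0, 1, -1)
Orthogonal basis:
  u_1 = (-1, -3, -3, 1)
  u_2 = (-51/20, 7/20, 7/20, -9/20)
  u_3 = (9/139, -83/139, 56/139, -72/139)

Apply the Gram-Schmidt recurrence
  u_1 = v_1
  u_i = v_i − Σ_{j<i} ((v_i · u_j) / (u_j · u_j)) · u_j.

Step by step this gives:
  u_1 = (-1, -3, -3, 1)
  u_2 = (-51/20, 7/20, 7/20, -9/20)
  u_3 = (9/139, -83/139, 56/139, -72/139)

Orthogonality check:
  u_2 · u_1 = 0 (should be 0)
  u_3 · u_1 = 0 (should be 0)
  u_3 · u_2 = 0 (should be 0)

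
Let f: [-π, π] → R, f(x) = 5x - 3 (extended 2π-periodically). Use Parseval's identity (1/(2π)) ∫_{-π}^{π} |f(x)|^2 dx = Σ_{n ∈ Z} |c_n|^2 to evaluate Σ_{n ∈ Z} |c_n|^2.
Σ |c_n|^2 = 25π^2/3 + 9

Expand and integrate term by term over [-π, π]:
  ∫ (5x)^2 dx = 25·(2π^3/3); ∫ 2·5·(-3)·x dx = 0 (odd integrand); ∫ (-3)^2 dx = 9·2π.
So (1/(2π)) ∫_{-π}^{π} (5x - 3)^2 dx = 25π^2/3 + 9 = 25π^2/3 + 9.
Parseval ⇒ Σ |c_n|^2 = 25π^2/3 + 9.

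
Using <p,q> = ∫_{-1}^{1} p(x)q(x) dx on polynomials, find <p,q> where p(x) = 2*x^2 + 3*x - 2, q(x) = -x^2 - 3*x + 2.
<p,q> = -54/5

Expand the product: p(x)·q(x) = -2*x^4 - 9*x^3 - 3*x^2 + 12*x - 4.
∫_{-1}^{1} of each monomial x^k gives [2/(k+1) if k even, 0 if k odd]. Integrating term-by-term (or equivalently evaluating the antiderivative F(x) = -2*x^5/5 - 9*x^4/4 - x^3 + 6*x^2 - 4*x at the endpoints):
  F(1) − F(−1) = -33/20 − (183/20) = -54/5.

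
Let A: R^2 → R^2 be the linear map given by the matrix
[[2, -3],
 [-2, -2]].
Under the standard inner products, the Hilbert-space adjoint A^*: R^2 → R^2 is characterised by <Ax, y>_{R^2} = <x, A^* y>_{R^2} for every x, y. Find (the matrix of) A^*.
A^* = A^T =
[[2, -2],
 [-3, -2]]

For real matrices with standard dot products, the defining identity <Ax, y> = <x, A^* y> gives (Ax)^T y = x^T (A^*) y, i.e. x^T A^T y = x^T (A^*) y. Since this holds for all x, y, we must have A^* = A^T. Therefore
A^* =
[[2, -2],
 [-3, -2]].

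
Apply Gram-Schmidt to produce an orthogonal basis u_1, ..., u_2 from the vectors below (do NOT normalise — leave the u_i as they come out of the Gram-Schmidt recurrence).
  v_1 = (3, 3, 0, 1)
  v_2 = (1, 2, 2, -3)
Orthogonal basis:
  u_1 = (3, 3, 0, 1)
  u_2 = (1/19, 20/19, 2, -63/19)

Apply the Gram-Schmidt recurrence
  u_1 = v_1
  u_i = v_i − Σ_{j<i} ((v_i · u_j) / (u_j · u_j)) · u_j.

Step by step this gives:
  u_1 = (3, 3, 0, 1)
  u_2 = (1/19, 20/19, 2, -63/19)

Orthogonality check:
  u_2 · u_1 = 0 (should be 0)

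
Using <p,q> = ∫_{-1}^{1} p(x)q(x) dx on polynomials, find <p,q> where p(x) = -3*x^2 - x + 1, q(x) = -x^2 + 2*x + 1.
<p,q> = -4/5

Expand the product: p(x)·q(x) = 3*x^4 - 5*x^3 - 6*x^2 + x + 1.
∫_{-1}^{1} of each monomial x^k gives [2/(k+1) if k even, 0 if k odd]. Integrating term-by-term (or equivalently evaluating the antiderivative F(x) = 3*x^5/5 - 5*x^4/4 - 2*x^3 + x^2/2 + x at the endpoints):
  F(1) − F(−1) = -23/20 − (-7/20) = -4/5.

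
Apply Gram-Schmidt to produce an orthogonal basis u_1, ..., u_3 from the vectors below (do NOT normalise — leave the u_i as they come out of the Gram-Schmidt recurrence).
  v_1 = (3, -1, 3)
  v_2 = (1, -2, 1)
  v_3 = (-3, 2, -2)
Orthogonal basis:
  u_1 = (3, -1, 3)
  u_2 = (-5/19, -30/19, -5/19)
  u_3 = (-1/2, 0, 1/2)

Apply the Gram-Schmidt recurrence
  u_1 = v_1
  u_i = v_i − Σ_{j<i} ((v_i · u_j) / (u_j · u_j)) · u_j.

Step by step this gives:
  u_1 = (3, -1, 3)
  u_2 = (-5/19, -30/19, -5/19)
  u_3 = (-1/2, 0, 1/2)

Orthogonality check:
  u_2 · u_1 = 0 (should be 0)
  u_3 · u_1 = 0 (should be 0)
  u_3 · u_2 = 0 (should be 0)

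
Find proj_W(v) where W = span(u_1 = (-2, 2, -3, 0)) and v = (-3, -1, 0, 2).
proj_W(v) = (-8/17, 8/17, -12/17, 0)

Set up U = [u_1 | ... | u_1] ∈ R^(4×1). The projector onto W = col(U) is P = U (U^T U)^(-1) U^T.
Compute U^T U =
  [17],
and U^T v = (4).
Solve U^T U · c = U^T v for the coefficients: c = (4/17). The projection is proj_W(v) = U c.
Check: (v - proj_W(v)) · u_1 = 0  (should be 0).
Result: proj_W(v) = (-8/17, 8/17, -12/17, 0).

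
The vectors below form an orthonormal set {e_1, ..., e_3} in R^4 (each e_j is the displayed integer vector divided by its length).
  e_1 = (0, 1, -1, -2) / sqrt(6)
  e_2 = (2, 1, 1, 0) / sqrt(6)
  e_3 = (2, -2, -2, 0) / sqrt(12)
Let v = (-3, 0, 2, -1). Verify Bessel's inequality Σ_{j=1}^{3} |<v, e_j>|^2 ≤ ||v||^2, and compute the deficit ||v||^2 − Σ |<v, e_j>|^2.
Σ |<v, e_j>|^2 = 11; ||v||^2 = 14; deficit = 3

Write each e_j = u_j / sqrt(<u_j, u_j>) where u_j is the displayed integer vector. Then <v, e_j> = <v, u_j> / sqrt(<u_j, u_j>), so |<v, e_j>|^2 = <v, u_j>^2 / <u_j, u_j>.
Coefficients: <v, e_1> = 0/sqrt(6), <v, e_2> = -4/sqrt(6), <v, e_3> = -10/sqrt(12).
Square and sum: Σ |<v, e_j>|^2 = 11.
Compute ||v||^2 = v·v = 14.
Deficit = 14 − 11 = 3 ≥ 0, confirming Bessel's inequality. (The deficit equals ||v − Σ <v,e_j> e_j||^2, the squared distance from v to span{e_j}.)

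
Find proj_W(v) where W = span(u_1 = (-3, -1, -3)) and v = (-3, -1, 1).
proj_W(v) = (-21/19, -7/19, -21/19)

Set up U = [u_1 | ... | u_1] ∈ R^(3×1). The projector onto W = col(U) is P = U (U^T U)^(-1) U^T.
Compute U^T U =
  [19],
and U^T v = (7).
Solve U^T U · c = U^T v for the coefficients: c = (7/19). The projection is proj_W(v) = U c.
Check: (v - proj_W(v)) · u_1 = 0  (should be 0).
Result: proj_W(v) = (-21/19, -7/19, -21/19).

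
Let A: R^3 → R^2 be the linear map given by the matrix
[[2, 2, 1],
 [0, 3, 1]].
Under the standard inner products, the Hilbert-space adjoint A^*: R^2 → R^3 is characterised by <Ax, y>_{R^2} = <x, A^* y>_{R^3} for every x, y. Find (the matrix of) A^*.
A^* = A^T =
[[2, 0],
 [2, 3],
 [1, 1]]

For real matrices with standard dot products, the defining identity <Ax, y> = <x, A^* y> gives (Ax)^T y = x^T (A^*) y, i.e. x^T A^T y = x^T (A^*) y. Since this holds for all x, y, we must have A^* = A^T. Therefore
A^* =
[[2, 0],
 [2, 3],
 [1, 1]].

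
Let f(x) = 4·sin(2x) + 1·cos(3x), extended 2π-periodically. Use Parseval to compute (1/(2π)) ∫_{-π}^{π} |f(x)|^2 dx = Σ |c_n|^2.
Σ |c_n|^2 = 17/2

Expand |f|^2 and use orthogonality of {sin(nx), cos(mx)} on [-π, π]:
  ∫_{-π}^{π} sin(nx)^2 dx = π, ∫ cos(mx)^2 dx = π, and cross terms integrate to 0.
So ∫_{-π}^{π} f(x)^2 dx = 4^2 · π + 1^2 · π = (16 + 1)π.
Divide by 2π: (16 + 1)/2 = 17/2.
By Parseval, this equals Σ |c_n|^2.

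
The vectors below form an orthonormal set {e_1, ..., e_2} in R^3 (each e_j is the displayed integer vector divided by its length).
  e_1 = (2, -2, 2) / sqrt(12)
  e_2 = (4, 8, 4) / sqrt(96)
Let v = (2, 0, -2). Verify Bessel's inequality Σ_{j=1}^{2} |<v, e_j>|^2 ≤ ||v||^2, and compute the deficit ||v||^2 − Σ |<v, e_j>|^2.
Σ |<v, e_j>|^2 = 0; ||v||^2 = 8; deficit = 8

Write each e_j = u_j / sqrt(<u_j, u_j>) where u_j is the displayed integer vector. Then <v, e_j> = <v, u_j> / sqrt(<u_j, u_j>), so |<v, e_j>|^2 = <v, u_j>^2 / <u_j, u_j>.
Coefficients: <v, e_1> = 0/sqrt(12), <v, e_2> = 0/sqrt(96).
Square and sum: Σ |<v, e_j>|^2 = 0.
Compute ||v||^2 = v·v = 8.
Deficit = 8 − 0 = 8 ≥ 0, confirming Bessel's inequality. (The deficit equals ||v − Σ <v,e_j> e_j||^2, the squared distance from v to span{e_j}.)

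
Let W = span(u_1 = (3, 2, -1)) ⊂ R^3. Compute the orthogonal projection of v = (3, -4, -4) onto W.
proj_W(v) = (15/14, 5/7, -5/14)

Set up U = [u_1 | ... | u_1] ∈ R^(3×1). The projector onto W = col(U) is P = U (U^T U)^(-1) U^T.
Compute U^T U =
  [14],
and U^T v = (5).
Solve U^T U · c = U^T v for the coefficients: c = (5/14). The projection is proj_W(v) = U c.
Check: (v - proj_W(v)) · u_1 = 0  (should be 0).
Result: proj_W(v) = (15/14, 5/7, -5/14).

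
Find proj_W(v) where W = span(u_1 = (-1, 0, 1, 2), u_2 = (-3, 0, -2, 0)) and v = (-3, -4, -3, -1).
proj_W(v) = (-235/77, 0, -225/77, -82/77)

Set up U = [u_1 | ... | u_2] ∈ R^(4×2). The projector onto W = col(U) is P = U (U^T U)^(-1) U^T.
Compute U^T U =
  [6, 1]
  [1, 13],
and U^T v = (-2, 15).
Solve U^T U · c = U^T v for the coefficients: c = (-41/77, 92/77). The projection is proj_W(v) = U c.
Check: (v - proj_W(v)) · u_1 = 0  (should be 0).
Check: (v - proj_W(v)) · u_2 = 0  (should be 0).
Result: proj_W(v) = (-235/77, 0, -225/77, -82/77).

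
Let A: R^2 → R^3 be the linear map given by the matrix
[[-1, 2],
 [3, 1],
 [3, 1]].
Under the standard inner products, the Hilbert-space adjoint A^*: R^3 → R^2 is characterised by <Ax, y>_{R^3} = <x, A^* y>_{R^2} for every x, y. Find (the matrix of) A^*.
A^* = A^T =
[[-1, 3, 3],
 [2, 1, 1]]

For real matrices with standard dot products, the defining identity <Ax, y> = <x, A^* y> gives (Ax)^T y = x^T (A^*) y, i.e. x^T A^T y = x^T (A^*) y. Since this holds for all x, y, we must have A^* = A^T. Therefore
A^* =
[[-1, 3, 3],
 [2, 1, 1]].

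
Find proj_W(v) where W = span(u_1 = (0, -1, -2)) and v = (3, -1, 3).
proj_W(v) = (0, 1, 2)

Set up U = [u_1 | ... | u_1] ∈ R^(3×1). The projector onto W = col(U) is P = U (U^T U)^(-1) U^T.
Compute U^T U =
  [5],
and U^T v = (-5).
Solve U^T U · c = U^T v for the coefficients: c = (-1). The projection is proj_W(v) = U c.
Check: (v - proj_W(v)) · u_1 = 0  (should be 0).
Result: proj_W(v) = (0, 1, 2).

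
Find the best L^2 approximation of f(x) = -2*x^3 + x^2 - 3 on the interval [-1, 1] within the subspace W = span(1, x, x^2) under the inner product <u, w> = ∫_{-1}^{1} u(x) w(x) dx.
g(x) = x^2 - 6*x/5 - 3

The best approximation g ∈ W is the orthogonal projection of f onto W. Writing g = a_0 + a_1 x + a_2 x^2, the coefficients solve the normal equations G · a = b where
  G_{ij} = <φ_i, φ_j> and b_i = <f, φ_i>, with φ_0 = 1, φ_1 = x, φ_2 = x^2.
G =
  [2, 0, 2/3]
  [0, 2/3, 0]
  [2/3, 0, 2/5],
b = (-16/3, -4/5, -8/5).
Solving gives a_0 = -3, a_1 = -6/5, a_2 = 1, so
  g(x) = x^2 - 6*x/5 - 3.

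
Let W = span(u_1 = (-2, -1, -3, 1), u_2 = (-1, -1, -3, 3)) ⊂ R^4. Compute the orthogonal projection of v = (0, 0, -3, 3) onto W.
proj_W(v) = (-2/5, -4/5, -12/5, 16/5)

Set up U = [u_1 | ... | u_2] ∈ R^(4×2). The projector onto W = col(U) is P = U (U^T U)^(-1) U^T.
Compute U^T U =
  [15, 15]
  [15, 20],
and U^T v = (12, 18).
Solve U^T U · c = U^T v for the coefficients: c = (-2/5, 6/5). The projection is proj_W(v) = U c.
Check: (v - proj_W(v)) · u_1 = 0  (should be 0).
Check: (v - proj_W(v)) · u_2 = 0  (should be 0).
Result: proj_W(v) = (-2/5, -4/5, -12/5, 16/5).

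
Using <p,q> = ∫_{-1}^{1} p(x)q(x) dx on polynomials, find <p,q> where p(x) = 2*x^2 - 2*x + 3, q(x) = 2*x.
<p,q> = -8/3

Expand the product: p(x)·q(x) = 4*x^3 - 4*x^2 + 6*x.
∫_{-1}^{1} of each monomial x^k gives [2/(k+1) if k even, 0 if k odd]. Integrating term-by-term (or equivalently evaluating the antiderivative F(x) = x^4 - 4*x^3/3 + 3*x^2 at the endpoints):
  F(1) − F(−1) = 8/3 − (16/3) = -8/3.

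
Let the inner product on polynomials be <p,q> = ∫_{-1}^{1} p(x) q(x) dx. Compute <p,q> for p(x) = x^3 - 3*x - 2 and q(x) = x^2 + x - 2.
<p,q> = 76/15

Expand the product: p(x)·q(x) = x^5 + x^4 - 5*x^3 - 5*x^2 + 4*x + 4.
∫_{-1}^{1} of each monomial x^k gives [2/(k+1) if k even, 0 if k odd]. Integrating term-by-term (or equivalently evaluating the antiderivative F(x) = x^6/6 + x^5/5 - 5*x^4/4 - 5*x^3/3 + 2*x^2 + 4*x at the endpoints):
  F(1) − F(−1) = 69/20 − (-97/60) = 76/15.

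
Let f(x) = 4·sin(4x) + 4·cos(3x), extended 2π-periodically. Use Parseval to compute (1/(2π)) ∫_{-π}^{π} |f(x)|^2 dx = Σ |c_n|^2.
Σ |c_n|^2 = 16

Expand |f|^2 and use orthogonality of {sin(nx), cos(mx)} on [-π, π]:
  ∫_{-π}^{π} sin(nx)^2 dx = π, ∫ cos(mx)^2 dx = π, and cross terms integrate to 0.
So ∫_{-π}^{π} f(x)^2 dx = 4^2 · π + 4^2 · π = (16 + 16)π.
Divide by 2π: (16 + 16)/2 = 16.
By Parseval, this equals Σ |c_n|^2.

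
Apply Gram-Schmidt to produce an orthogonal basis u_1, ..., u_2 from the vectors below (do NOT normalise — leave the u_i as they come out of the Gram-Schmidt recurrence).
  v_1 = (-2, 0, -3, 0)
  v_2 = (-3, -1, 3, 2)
Orthogonal basis:
  u_1 = (-2, 0, -3, 0)
  u_2 = (-45/13, -1, 30/13, 2)

Apply the Gram-Schmidt recurrence
  u_1 = v_1
  u_i = v_i − Σ_{j<i} ((v_i · u_j) / (u_j · u_j)) · u_j.

Step by step this gives:
  u_1 = (-2, 0, -3, 0)
  u_2 = (-45/13, -1, 30/13, 2)

Orthogonality check:
  u_2 · u_1 = 0 (should be 0)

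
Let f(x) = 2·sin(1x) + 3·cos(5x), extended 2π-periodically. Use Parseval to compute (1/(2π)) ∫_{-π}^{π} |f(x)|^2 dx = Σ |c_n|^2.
Σ |c_n|^2 = 13/2

Expand |f|^2 and use orthogonality of {sin(nx), cos(mx)} on [-π, π]:
  ∫_{-π}^{π} sin(nx)^2 dx = π, ∫ cos(mx)^2 dx = π, and cross terms integrate to 0.
So ∫_{-π}^{π} f(x)^2 dx = 2^2 · π + 3^2 · π = (4 + 9)π.
Divide by 2π: (4 + 9)/2 = 13/2.
By Parseval, this equals Σ |c_n|^2.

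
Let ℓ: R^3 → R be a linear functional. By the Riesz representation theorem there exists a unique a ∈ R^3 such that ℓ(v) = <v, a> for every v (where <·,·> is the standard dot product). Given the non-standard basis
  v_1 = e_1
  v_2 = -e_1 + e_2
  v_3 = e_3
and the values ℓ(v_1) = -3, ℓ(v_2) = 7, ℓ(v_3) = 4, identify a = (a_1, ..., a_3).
a = (-3, 4, 4)

Write a = (a_1, ..., a_3) in the standard basis. For each basis vector v_i, ℓ(v_i) = <v_i, a> is a linear equation in the a_j's. Collect the n equations into a matrix system V a = ℓ, where row i of V is v_i (expressed in the standard basis). Since V is invertible (lower-triangular with 1s on the diagonal, up to permutation), solve by back-substitution:
  V =
[[1, 0, 0],
 [-1, 1, 0],
 [0, 0, 1]]
  V a = (-3, 7, 4)
Solving gives a = (-3, 4, 4).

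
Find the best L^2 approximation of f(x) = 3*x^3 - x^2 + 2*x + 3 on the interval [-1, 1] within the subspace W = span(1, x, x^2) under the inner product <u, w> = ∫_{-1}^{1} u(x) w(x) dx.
g(x) = -x^2 + 19*x/5 + 3

The best approximation g ∈ W is the orthogonal projection of f onto W. Writing g = a_0 + a_1 x + a_2 x^2, the coefficients solve the normal equations G · a = b where
  G_{ij} = <φ_i, φ_j> and b_i = <f, φ_i>, with φ_0 = 1, φ_1 = x, φ_2 = x^2.
G =
  [2, 0, 2/3]
  [0, 2/3, 0]
  [2/3, 0, 2/5],
b = (16/3, 38/15, 8/5).
Solving gives a_0 = 3, a_1 = 19/5, a_2 = -1, so
  g(x) = -x^2 + 19*x/5 + 3.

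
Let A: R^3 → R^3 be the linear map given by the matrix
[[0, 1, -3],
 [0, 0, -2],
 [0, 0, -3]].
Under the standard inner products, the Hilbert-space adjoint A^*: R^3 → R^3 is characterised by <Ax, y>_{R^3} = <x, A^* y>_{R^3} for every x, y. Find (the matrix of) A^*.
A^* = A^T =
[[0, 0, 0],
 [1, 0, 0],
 [-3, -2, -3]]

For real matrices with standard dot products, the defining identity <Ax, y> = <x, A^* y> gives (Ax)^T y = x^T (A^*) y, i.e. x^T A^T y = x^T (A^*) y. Since this holds for all x, y, we must have A^* = A^T. Therefore
A^* =
[[0, 0, 0],
 [1, 0, 0],
 [-3, -2, -3]].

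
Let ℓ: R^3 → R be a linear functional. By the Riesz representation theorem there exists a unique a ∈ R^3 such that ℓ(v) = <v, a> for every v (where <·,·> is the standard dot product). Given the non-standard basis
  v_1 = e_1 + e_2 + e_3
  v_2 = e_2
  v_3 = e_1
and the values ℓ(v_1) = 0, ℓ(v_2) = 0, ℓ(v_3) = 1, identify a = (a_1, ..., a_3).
a = (1, 0, -1)

Write a = (a_1, ..., a_3) in the standard basis. For each basis vector v_i, ℓ(v_i) = <v_i, a> is a linear equation in the a_j's. Collect the n equations into a matrix system V a = ℓ, where row i of V is v_i (expressed in the standard basis). Since V is invertible (lower-triangular with 1s on the diagonal, up to permutation), solve by back-substitution:
  V =
[[1, 1, 1],
 [0, 1, 0],
 [1, 0, 0]]
  V a = (0, 0, 1)
Solving gives a = (1, 0, -1).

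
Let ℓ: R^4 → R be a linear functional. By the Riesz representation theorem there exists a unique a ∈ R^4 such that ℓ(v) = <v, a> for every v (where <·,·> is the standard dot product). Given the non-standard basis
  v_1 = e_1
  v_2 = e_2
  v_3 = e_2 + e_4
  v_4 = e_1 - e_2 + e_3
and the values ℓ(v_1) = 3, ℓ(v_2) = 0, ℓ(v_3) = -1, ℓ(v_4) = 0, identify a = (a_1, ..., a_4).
a = (3, 0, -3, -1)

Write a = (a_1, ..., a_4) in the standard basis. For each basis vector v_i, ℓ(v_i) = <v_i, a> is a linear equation in the a_j's. Collect the n equations into a matrix system V a = ℓ, where row i of V is v_i (expressed in the standard basis). Since V is invertible (lower-triangular with 1s on the diagonal, up to permutation), solve by back-substitution:
  V =
[[1, 0, 0, 0],
 [0, 1, 0, 0],
 [0, 1, 0, 1],
 [1, -1, 1, 0]]
  V a = (3, 0, -1, 0)
Solving gives a = (3, 0, -3, -1).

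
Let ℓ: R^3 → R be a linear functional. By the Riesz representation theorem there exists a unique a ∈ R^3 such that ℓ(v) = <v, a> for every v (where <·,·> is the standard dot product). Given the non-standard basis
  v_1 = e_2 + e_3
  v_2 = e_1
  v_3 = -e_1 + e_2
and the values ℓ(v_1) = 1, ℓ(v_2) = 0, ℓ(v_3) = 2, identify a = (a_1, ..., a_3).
a = (0, 2, -1)

Write a = (a_1, ..., a_3) in the standard basis. For each basis vector v_i, ℓ(v_i) = <v_i, a> is a linear equation in the a_j's. Collect the n equations into a matrix system V a = ℓ, where row i of V is v_i (expressed in the standard basis). Since V is invertible (lower-triangular with 1s on the diagonal, up to permutation), solve by back-substitution:
  V =
[[0, 1, 1],
 [1, 0, 0],
 [-1, 1, 0]]
  V a = (1, 0, 2)
Solving gives a = (0, 2, -1).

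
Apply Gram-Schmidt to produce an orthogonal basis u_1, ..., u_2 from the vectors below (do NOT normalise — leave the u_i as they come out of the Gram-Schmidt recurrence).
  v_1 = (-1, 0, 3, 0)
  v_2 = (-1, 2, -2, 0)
Orthogonal basis:
  u_1 = (-1, 0, 3, 0)
  u_2 = (-3/2, 2, -1/2, 0)

Apply the Gram-Schmidt recurrence
  u_1 = v_1
  u_i = v_i − Σ_{j<i} ((v_i · u_j) / (u_j · u_j)) · u_j.

Step by step this gives:
  u_1 = (-1, 0, 3, 0)
  u_2 = (-3/2, 2, -1/2, 0)

Orthogonality check:
  u_2 · u_1 = 0 (should be 0)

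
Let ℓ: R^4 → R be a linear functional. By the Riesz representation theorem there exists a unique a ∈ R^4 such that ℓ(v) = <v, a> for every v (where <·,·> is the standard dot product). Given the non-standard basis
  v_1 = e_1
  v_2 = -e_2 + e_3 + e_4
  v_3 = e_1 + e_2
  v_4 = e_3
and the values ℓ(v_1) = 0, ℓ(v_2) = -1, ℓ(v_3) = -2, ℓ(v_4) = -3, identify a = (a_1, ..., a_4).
a = (0, -2, -3, 0)

Write a = (a_1, ..., a_4) in the standard basis. For each basis vector v_i, ℓ(v_i) = <v_i, a> is a linear equation in the a_j's. Collect the n equations into a matrix system V a = ℓ, where row i of V is v_i (expressed in the standard basis). Since V is invertible (lower-triangular with 1s on the diagonal, up to permutation), solve by back-substitution:
  V =
[[1, 0, 0, 0],
 [0, -1, 1, 1],
 [1, 1, 0, 0],
 [0, 0, 1, 0]]
  V a = (0, -1, -2, -3)
Solving gives a = (0, -2, -3, 0).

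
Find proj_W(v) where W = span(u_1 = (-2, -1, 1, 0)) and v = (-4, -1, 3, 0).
proj_W(v) = (-4, -2, 2, 0)

Set up U = [u_1 | ... | u_1] ∈ R^(4×1). The projector onto W = col(U) is P = U (U^T U)^(-1) U^T.
Compute U^T U =
  [6],
and U^T v = (12).
Solve U^T U · c = U^T v for the coefficients: c = (2). The projection is proj_W(v) = U c.
Check: (v - proj_W(v)) · u_1 = 0  (should be 0).
Result: proj_W(v) = (-4, -2, 2, 0).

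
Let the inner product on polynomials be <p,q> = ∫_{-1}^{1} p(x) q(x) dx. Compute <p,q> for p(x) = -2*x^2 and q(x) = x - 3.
<p,q> = 4

Expand the product: p(x)·q(x) = -2*x^3 + 6*x^2.
∫_{-1}^{1} of each monomial x^k gives [2/(k+1) if k even, 0 if k odd]. Integrating term-by-term (or equivalently evaluating the antiderivative F(x) = -x^4/2 + 2*x^3 at the endpoints):
  F(1) − F(−1) = 3/2 − (-5/2) = 4.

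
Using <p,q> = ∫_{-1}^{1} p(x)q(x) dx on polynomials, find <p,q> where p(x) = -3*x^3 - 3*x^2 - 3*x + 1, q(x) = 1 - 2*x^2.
<p,q> = 16/15

Expand the product: p(x)·q(x) = 6*x^5 + 6*x^4 + 3*x^3 - 5*x^2 - 3*x + 1.
∫_{-1}^{1} of each monomial x^k gives [2/(k+1) if k even, 0 if k odd]. Integrating term-by-term (or equivalently evaluating the antiderivative F(x) = x^6 + 6*x^5/5 + 3*x^4/4 - 5*x^3/3 - 3*x^2/2 + x at the endpoints):
  F(1) − F(−1) = 47/60 − (-17/60) = 16/15.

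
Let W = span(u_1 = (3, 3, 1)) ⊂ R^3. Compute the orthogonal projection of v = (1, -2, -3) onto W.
proj_W(v) = (-18/19, -18/19, -6/19)

Set up U = [u_1 | ... | u_1] ∈ R^(3×1). The projector onto W = col(U) is P = U (U^T U)^(-1) U^T.
Compute U^T U =
  [19],
and U^T v = (-6).
Solve U^T U · c = U^T v for the coefficients: c = (-6/19). The projection is proj_W(v) = U c.
Check: (v - proj_W(v)) · u_1 = 0  (should be 0).
Result: proj_W(v) = (-18/19, -18/19, -6/19).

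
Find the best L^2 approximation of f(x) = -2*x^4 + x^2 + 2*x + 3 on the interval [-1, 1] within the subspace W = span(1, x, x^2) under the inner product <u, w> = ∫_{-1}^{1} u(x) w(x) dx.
g(x) = -5*x^2/7 + 2*x + 111/35

The best approximation g ∈ W is the orthogonal projection of f onto W. Writing g = a_0 + a_1 x + a_2 x^2, the coefficients solve the normal equations G · a = b where
  G_{ij} = <φ_i, φ_j> and b_i = <f, φ_i>, with φ_0 = 1, φ_1 = x, φ_2 = x^2.
G =
  [2, 0, 2/3]
  [0, 2/3, 0]
  [2/3, 0, 2/5],
b = (88/15, 4/3, 64/35).
Solving gives a_0 = 111/35, a_1 = 2, a_2 = -5/7, so
  g(x) = -5*x^2/7 + 2*x + 111/35.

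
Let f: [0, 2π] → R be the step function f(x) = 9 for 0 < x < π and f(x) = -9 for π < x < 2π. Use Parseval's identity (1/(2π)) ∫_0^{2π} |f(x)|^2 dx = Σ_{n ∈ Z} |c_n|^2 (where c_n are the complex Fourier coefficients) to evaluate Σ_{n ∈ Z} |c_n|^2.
Σ |c_n|^2 = 81

Parseval equates the L^2 energy of f (normalised by 1/(2π)) with the ℓ^2 sum of its Fourier coefficients: (1/(2π)) ∫_0^{2π} |f|^2 = Σ |c_n|^2.
Compute the left side: (1/(2π)) [∫_0^π 9^2 dx + ∫_π^{2π} (-9)^2 dx] = (1/(2π)) · (81π + 81π) = (81 + 81)/2 = 81.
So Σ_{n ∈ Z} |c_n|^2 = 81.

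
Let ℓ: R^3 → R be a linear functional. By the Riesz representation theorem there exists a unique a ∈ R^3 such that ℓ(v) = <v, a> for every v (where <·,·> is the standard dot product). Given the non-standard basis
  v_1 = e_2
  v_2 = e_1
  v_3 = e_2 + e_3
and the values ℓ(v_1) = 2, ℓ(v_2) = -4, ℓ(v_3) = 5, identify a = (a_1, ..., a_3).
a = (-4, 2, 3)

Write a = (a_1, ..., a_3) in the standard basis. For each basis vector v_i, ℓ(v_i) = <v_i, a> is a linear equation in the a_j's. Collect the n equations into a matrix system V a = ℓ, where row i of V is v_i (expressed in the standard basis). Since V is invertible (lower-triangular with 1s on the diagonal, up to permutation), solve by back-substitution:
  V =
[[0, 1, 0],
 [1, 0, 0],
 [0, 1, 1]]
  V a = (2, -4, 5)
Solving gives a = (-4, 2, 3).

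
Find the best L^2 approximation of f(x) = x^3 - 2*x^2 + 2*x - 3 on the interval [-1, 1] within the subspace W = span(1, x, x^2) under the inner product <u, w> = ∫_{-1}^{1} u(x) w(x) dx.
g(x) = -2*x^2 + 13*x/5 - 3

The best approximation g ∈ W is the orthogonal projection of f onto W. Writing g = a_0 + a_1 x + a_2 x^2, the coefficients solve the normal equations G · a = b where
  G_{ij} = <φ_i, φ_j> and b_i = <f, φ_i>, with φ_0 = 1, φ_1 = x, φ_2 = x^2.
G =
  [2, 0, 2/3]
  [0, 2/3, 0]
  [2/3, 0, 2/5],
b = (-22/3, 26/15, -14/5).
Solving gives a_0 = -3, a_1 = 13/5, a_2 = -2, so
  g(x) = -2*x^2 + 13*x/5 - 3.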